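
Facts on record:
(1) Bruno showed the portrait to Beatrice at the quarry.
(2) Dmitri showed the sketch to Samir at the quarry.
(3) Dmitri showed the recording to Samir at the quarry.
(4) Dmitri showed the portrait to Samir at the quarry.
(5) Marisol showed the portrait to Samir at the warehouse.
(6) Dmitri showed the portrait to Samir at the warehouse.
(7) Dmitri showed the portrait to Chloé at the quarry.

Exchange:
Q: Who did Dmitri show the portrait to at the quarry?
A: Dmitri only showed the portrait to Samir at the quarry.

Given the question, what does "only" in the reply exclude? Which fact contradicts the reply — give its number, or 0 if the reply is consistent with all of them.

7

The question "Who did ... to ...?" targets the recipient, so in the reply the focus falls on "Samir".
So "only" ranges over recipients; the rest (same agent, thing, setting (Dmitri / the portrait / at the quarry)) is presupposed.
Fact (7) keeps same agent, thing, setting (Dmitri / the portrait / at the quarry) but has recipient = Chloé; that refutes the reply.
(Fact (2) would refute a reading with focus on the thing — but that is not what the question asks.)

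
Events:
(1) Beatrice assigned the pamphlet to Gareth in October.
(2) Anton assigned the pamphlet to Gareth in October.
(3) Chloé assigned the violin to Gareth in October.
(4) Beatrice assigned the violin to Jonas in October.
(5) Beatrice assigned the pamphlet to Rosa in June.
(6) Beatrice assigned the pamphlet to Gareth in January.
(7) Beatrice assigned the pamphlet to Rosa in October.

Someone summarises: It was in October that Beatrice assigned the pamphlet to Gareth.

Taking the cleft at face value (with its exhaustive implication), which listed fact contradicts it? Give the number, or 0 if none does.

6

The cleft puts "in October" in focus and presupposes the open proposition with Beatrice as agent and the pamphlet as thing and Gareth as recipient.
The exhaustive reading says no other setting fits that background.
But fact (6) also has Beatrice as agent and the pamphlet as thing and Gareth as recipient, with setting = in January — so the exhaustive reading fails.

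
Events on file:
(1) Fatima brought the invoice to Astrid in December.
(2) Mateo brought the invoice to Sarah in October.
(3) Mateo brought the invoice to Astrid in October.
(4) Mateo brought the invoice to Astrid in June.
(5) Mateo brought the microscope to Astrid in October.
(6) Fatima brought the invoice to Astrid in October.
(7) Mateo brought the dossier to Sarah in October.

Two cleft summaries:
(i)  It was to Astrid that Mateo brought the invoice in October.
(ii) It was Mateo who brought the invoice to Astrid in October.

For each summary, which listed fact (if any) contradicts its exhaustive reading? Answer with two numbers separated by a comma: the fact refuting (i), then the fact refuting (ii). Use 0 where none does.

(i): focus "Astrid". Looking for agent = Mateo, thing = the invoice, setting = in October with some other recipient — fact (2) has Sarah there. Refuted.
(ii): focus "Mateo". Looking for thing = the invoice, recipient = Astrid, setting = in October with some other agent — fact (6) has Fatima there. Refuted.

2, 6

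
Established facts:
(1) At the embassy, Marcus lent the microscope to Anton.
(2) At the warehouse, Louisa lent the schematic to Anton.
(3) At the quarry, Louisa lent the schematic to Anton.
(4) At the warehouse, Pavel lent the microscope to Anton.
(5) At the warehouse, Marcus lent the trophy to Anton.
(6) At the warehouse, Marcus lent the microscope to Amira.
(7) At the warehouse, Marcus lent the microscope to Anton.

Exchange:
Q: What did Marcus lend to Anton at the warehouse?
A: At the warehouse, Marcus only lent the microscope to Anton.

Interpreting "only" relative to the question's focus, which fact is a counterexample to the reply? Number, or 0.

Answering "What did ...?" puts focus on the thing — here, "the microscope".
So "only" ranges over things; the rest (agent = Marcus, recipient = Anton, setting = at the warehouse) is presupposed.
Fact (5) keeps agent = Marcus, recipient = Anton, setting = at the warehouse but has thing = the trophy; that refutes the reply.
(Fact (1) would refute a reading with focus on the setting — but that is not what the question asks.)

5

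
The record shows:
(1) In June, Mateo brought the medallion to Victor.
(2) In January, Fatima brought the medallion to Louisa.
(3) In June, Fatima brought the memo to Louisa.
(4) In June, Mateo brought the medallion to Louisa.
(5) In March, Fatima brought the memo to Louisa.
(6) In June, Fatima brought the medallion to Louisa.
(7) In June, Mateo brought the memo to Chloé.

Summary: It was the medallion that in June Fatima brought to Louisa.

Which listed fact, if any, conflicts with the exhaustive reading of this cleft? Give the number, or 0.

The cleft puts "the medallion" in focus and presupposes the open proposition with agent = Fatima, recipient = Louisa, setting = in June.
Exhaustivity: the medallion is the only thing satisfying that background.
Fact (3) shares the background but with thing = the memo; exhaustivity is violated.

3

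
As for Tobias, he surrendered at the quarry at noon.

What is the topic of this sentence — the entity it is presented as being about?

Tobias

The construction explicitly marks "Tobias" as what the sentence is about — the topic.
The remainder of the clause is the comment (what is said about the topic).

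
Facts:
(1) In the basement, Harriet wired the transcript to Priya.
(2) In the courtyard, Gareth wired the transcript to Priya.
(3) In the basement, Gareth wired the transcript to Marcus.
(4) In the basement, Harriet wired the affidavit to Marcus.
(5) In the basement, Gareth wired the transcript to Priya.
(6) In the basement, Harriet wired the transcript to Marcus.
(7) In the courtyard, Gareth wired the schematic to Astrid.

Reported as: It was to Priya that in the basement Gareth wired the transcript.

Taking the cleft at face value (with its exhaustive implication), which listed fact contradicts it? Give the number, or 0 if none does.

Focus of the cleft: "Priya" (the recipient). Presupposed background: agent = Gareth, thing = the transcript, setting = in the basement.
Exhaustivity: Priya is the only recipient satisfying that background.
But fact (3) also has agent = Gareth, thing = the transcript, setting = in the basement, with recipient = Marcus — so the exhaustive reading fails.

3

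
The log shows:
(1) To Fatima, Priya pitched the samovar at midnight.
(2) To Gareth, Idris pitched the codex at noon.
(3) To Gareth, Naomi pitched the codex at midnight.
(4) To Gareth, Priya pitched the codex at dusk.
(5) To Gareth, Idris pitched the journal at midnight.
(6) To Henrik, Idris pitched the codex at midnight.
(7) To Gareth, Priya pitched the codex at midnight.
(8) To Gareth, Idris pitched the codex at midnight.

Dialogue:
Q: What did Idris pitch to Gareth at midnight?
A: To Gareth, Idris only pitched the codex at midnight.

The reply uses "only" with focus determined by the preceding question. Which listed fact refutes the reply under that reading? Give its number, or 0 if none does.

Answering "What did ...?" puts focus on the thing — here, "the codex".
"Only" then excludes alternative things while the background — Idris as agent and Gareth as recipient and at midnight as setting — is held fixed.
Fact (5) keeps Idris as agent and Gareth as recipient and at midnight as setting but has thing = the journal; that refutes the reply.
(Fact (6) would refute a reading with focus on the recipient — but that is not what the question asks.)

5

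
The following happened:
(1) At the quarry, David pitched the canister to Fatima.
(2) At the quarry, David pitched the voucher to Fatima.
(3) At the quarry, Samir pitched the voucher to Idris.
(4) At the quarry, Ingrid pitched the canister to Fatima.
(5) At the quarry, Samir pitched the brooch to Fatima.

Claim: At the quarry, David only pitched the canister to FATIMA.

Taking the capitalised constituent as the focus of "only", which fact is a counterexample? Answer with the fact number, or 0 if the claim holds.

Focus (in capitals) is "Fatima" — the recipient. "Only" excludes alternative recipients while holding fixed agent = David, thing = the canister, setting = at the quarry.
Every other fact changes something in the background, not just the recipient. Nothing refutes the claim.

0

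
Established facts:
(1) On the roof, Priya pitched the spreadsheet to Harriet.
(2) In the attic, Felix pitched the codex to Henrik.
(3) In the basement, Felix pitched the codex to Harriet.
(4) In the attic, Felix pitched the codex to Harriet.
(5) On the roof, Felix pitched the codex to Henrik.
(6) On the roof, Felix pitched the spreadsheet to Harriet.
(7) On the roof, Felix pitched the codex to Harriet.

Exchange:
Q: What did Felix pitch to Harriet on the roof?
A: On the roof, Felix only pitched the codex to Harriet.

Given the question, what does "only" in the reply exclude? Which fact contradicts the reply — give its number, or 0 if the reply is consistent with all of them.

The question "What did ...?" targets the thing, so in the reply the focus falls on "the codex".
So "only" ranges over things; the rest (same agent, recipient, setting (Felix / Harriet / on the roof)) is presupposed.
Fact (6) keeps same agent, recipient, setting (Felix / Harriet / on the roof) but has thing = the spreadsheet; that refutes the reply.
(Fact (3) would refute a reading with focus on the setting — but that is not what the question asks.)

6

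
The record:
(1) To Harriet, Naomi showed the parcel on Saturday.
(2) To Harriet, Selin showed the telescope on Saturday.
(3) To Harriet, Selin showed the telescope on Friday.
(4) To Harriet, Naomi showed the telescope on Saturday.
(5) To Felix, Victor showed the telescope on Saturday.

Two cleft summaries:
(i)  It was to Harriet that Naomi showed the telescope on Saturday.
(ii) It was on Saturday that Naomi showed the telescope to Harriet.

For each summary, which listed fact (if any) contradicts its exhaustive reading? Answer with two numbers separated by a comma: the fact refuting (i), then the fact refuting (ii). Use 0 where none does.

0, 0

(i): focus "Harriet". No fact shares agent = Naomi, thing = the telescope, setting = on Saturday with a different recipient. 0.
(ii): focus "on Saturday". No fact shares agent = Naomi, thing = the telescope, recipient = Harriet with a different setting. 0.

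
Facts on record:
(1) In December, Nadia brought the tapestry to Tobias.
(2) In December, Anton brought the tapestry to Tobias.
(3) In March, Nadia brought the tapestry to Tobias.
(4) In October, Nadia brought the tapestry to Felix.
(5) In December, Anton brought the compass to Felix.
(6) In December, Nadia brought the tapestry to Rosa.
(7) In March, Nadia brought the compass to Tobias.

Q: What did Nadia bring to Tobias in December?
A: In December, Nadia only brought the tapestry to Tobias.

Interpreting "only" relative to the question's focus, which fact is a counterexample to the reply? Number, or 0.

0

Answering "What did ...?" puts focus on the thing — here, "the tapestry".
"Only" then excludes alternative things while the background — agent = Nadia, recipient = Tobias, setting = in December — is held fixed.
No fact keeps agent = Nadia, recipient = Tobias, setting = in December while changing the thing; every other fact differs on something backgrounded. The reply stands.
(Fact (3) would refute a reading with focus on the setting — but that is not what the question asks.)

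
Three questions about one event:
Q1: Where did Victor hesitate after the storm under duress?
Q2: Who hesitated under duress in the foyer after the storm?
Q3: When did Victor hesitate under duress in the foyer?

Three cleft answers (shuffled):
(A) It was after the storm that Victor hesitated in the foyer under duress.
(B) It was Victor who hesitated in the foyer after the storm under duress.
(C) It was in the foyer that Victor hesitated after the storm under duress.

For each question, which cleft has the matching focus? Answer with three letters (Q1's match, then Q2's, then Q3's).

Q1 asks about the location; cleft (C) focuses "in the foyer", which is the location — so Q1 → C.
Q2 asks about the subject (agent); cleft (B) focuses "Victor", which is the subject (agent) — so Q2 → B.
Q3 asks about the time; cleft (A) focuses "after the storm", which is the time — so Q3 → A.
Mapping: Q1→C, Q2→B, Q3→A.

CBA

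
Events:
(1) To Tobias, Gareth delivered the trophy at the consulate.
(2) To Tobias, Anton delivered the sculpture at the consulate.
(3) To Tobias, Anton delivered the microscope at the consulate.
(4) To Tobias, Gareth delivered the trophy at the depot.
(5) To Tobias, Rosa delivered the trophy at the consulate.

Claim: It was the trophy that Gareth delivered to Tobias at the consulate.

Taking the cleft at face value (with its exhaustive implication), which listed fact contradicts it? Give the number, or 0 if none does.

0

Focus of the cleft: "the trophy" (the thing). Presupposed background: same agent, recipient, setting (Gareth / Tobias / at the consulate).
The exhaustive reading says no other thing fits that background.
No listed fact matches the background with a different thing. Exhaustivity holds.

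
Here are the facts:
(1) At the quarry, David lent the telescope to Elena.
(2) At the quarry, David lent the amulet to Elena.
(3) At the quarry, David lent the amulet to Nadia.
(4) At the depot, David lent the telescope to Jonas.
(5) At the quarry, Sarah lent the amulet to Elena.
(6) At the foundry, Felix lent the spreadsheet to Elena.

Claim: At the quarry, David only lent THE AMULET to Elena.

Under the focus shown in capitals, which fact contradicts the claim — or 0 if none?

The capitals mark "the amulet" as focus. So "only" rules out other things, with the rest (same agent, recipient, setting (David / Elena / at the quarry)) as background.
Fact (1) matches on same agent, recipient, setting (David / Elena / at the quarry), but has thing = the telescope instead. That refutes the claim.

1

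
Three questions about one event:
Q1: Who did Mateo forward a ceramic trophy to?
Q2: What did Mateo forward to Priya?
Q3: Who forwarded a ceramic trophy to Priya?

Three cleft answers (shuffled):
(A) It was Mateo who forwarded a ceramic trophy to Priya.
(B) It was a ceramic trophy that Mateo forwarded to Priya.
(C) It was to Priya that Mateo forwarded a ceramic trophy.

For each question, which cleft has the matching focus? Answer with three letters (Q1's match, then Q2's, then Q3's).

Q1 asks about the recipient; cleft (C) focuses "to Priya", which is the recipient — so Q1 → C.
Q2 asks about the direct object; cleft (B) focuses "a ceramic trophy", which is the direct object — so Q2 → B.
Q3 asks about the subject (agent); cleft (A) focuses "Mateo", which is the subject (agent) — so Q3 → A.
Mapping: Q1→C, Q2→B, Q3→A.

CBA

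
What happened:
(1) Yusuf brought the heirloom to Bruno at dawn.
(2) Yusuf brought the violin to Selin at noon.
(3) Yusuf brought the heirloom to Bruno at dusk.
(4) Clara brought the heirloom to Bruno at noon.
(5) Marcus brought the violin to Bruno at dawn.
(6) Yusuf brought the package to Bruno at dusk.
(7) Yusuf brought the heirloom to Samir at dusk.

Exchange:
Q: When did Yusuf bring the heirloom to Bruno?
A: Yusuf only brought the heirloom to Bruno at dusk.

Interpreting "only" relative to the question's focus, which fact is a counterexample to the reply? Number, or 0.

Answering "When did ...?" puts focus on the setting — here, "at dusk".
"Only" then excludes alternative settings while the background — Yusuf as agent and the heirloom as thing and Bruno as recipient — is held fixed.
Fact (1) shares the background with a different setting (at dawn) — counterexample.
(Fact (6) would refute a reading with focus on the thing — but that is not what the question asks.)

1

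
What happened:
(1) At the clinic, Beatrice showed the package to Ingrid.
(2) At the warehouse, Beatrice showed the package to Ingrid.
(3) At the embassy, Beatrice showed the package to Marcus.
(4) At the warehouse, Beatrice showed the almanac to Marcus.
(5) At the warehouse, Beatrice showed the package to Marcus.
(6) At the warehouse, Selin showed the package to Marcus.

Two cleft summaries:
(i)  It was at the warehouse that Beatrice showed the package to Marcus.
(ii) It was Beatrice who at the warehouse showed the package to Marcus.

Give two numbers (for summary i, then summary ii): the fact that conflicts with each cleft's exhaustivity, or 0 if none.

3, 6

Summary (i) focuses "at the warehouse" (the setting); background Beatrice as agent and the package as thing and Marcus as recipient. Fact (3) matches that background with setting = at the embassy — refutes (i).
Summary (ii) focuses "Beatrice" (the agent); background the package as thing and Marcus as recipient and at the warehouse as setting. Fact (6) matches that background with agent = Selin — refutes (ii).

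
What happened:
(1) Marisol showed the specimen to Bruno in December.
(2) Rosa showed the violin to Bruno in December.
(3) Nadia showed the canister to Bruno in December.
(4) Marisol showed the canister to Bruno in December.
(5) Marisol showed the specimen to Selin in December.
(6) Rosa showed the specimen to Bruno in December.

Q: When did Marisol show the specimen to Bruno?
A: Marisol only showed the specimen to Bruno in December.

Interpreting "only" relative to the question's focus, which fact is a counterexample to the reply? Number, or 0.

Answering "When did ...?" puts focus on the setting — here, "in December".
So "only" ranges over settings; the rest (Marisol as agent and the specimen as thing and Bruno as recipient) is presupposed.
No listed fact shares that background with another setting. Nothing contradicts the reply.
(Fact (4) would refute a reading with focus on the thing — but that is not what the question asks.)

0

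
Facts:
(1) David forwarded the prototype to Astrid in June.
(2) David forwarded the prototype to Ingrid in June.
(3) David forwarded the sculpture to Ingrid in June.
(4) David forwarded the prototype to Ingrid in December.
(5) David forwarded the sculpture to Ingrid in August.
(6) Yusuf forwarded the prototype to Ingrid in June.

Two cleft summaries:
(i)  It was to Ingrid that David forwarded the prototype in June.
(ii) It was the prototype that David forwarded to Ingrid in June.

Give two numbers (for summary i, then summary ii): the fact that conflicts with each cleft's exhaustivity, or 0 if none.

1, 3

Summary (i) focuses "Ingrid" (the recipient); background same agent, thing, setting (David / the prototype / in June). Fact (1) matches that background with recipient = Astrid — refutes (i).
Summary (ii) focuses "the prototype" (the thing); background same agent, recipient, setting (David / Ingrid / in June). Fact (3) matches that background with thing = the sculpture — refutes (ii).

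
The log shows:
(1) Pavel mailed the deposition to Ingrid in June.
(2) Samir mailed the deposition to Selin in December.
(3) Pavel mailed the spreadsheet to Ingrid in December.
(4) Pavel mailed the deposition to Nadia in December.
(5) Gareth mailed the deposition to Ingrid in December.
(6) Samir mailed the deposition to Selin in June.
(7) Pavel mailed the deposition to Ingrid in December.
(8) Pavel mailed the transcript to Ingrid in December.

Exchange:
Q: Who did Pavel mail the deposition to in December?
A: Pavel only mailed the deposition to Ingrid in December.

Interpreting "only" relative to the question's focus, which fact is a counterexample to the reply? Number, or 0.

Answering "Who did ... to ...?" puts focus on the recipient — here, "Ingrid".
"Only" then excludes alternative recipients while the background — same agent, thing, setting (Pavel / the deposition / in December) — is held fixed.
Fact (4) shares the background with a different recipient (Nadia) — counterexample.
(Fact (3) would refute a reading with focus on the thing — but that is not what the question asks.)

4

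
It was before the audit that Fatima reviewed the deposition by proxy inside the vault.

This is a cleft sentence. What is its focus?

before the audit

In an it-cleft "It was X that/who ...", the clefted constituent X is the focus; the that/who-clause expresses the presupposed open proposition.
Here the focus is "before the audit". The backgrounded (presupposed) material includes "Fatima", "the deposition", "by proxy" and "inside the vault".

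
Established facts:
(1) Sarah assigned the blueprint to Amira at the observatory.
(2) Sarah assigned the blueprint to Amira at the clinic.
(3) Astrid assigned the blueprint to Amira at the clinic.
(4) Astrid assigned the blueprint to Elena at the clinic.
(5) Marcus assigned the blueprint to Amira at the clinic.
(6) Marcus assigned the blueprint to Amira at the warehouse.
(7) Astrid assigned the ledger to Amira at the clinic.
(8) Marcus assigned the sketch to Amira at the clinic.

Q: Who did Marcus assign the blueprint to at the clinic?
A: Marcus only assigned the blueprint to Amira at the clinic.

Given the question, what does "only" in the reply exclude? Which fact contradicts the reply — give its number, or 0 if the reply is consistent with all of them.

0

Answering "Who did ... to ...?" puts focus on the recipient — here, "Amira".
So "only" ranges over recipients; the rest (agent = Marcus, thing = the blueprint, setting = at the clinic) is presupposed.
No listed fact shares that background with another recipient. Nothing contradicts the reply.
(Fact (6) would refute a reading with focus on the setting — but that is not what the question asks.)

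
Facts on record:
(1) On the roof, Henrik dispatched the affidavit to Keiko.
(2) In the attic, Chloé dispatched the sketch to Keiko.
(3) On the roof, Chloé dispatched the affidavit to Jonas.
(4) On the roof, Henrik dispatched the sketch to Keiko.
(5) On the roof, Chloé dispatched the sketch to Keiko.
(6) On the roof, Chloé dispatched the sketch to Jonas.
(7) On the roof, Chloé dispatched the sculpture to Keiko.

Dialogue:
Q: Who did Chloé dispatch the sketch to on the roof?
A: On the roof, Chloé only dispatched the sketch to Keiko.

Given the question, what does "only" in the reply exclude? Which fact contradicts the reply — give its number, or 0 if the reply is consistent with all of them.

The question "Who did ... to ...?" targets the recipient, so in the reply the focus falls on "Keiko".
So "only" ranges over recipients; the rest (Chloé as agent and the sketch as thing and on the roof as setting) is presupposed.
Fact (6) shares the background with a different recipient (Jonas) — counterexample.
(Fact (2) would refute a reading with focus on the setting — but that is not what the question asks.)

6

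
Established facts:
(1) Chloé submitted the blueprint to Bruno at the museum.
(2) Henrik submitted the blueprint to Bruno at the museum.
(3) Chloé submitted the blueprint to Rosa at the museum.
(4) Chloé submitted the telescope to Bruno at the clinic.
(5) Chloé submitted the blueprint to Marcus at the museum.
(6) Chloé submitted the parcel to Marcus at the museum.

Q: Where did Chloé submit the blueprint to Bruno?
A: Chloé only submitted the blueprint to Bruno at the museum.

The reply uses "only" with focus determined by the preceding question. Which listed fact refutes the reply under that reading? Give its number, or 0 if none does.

0

The question "Where did ...?" targets the setting, so in the reply the focus falls on "at the museum".
So "only" ranges over settings; the rest (Chloé as agent and the blueprint as thing and Bruno as recipient) is presupposed.
No fact keeps Chloé as agent and the blueprint as thing and Bruno as recipient while changing the setting; every other fact differs on something backgrounded. The reply stands.
(Fact (3) would refute a reading with focus on the recipient — but that is not what the question asks.)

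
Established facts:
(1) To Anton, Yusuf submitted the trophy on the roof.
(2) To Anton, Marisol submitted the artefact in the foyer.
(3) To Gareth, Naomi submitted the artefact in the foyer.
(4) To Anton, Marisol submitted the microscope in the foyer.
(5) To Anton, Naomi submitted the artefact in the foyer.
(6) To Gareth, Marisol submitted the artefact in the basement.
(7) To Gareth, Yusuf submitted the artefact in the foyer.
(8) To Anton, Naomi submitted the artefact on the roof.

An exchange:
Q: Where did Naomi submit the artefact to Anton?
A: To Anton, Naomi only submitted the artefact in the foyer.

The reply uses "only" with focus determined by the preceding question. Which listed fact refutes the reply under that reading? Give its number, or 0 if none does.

8

Answering "Where did ...?" puts focus on the setting — here, "in the foyer".
"Only" then excludes alternative settings while the background — agent = Naomi, thing = the artefact, recipient = Anton — is held fixed.
Fact (8) keeps agent = Naomi, thing = the artefact, recipient = Anton but has setting = on the roof; that refutes the reply.
(Fact (3) would refute a reading with focus on the recipient — but that is not what the question asks.)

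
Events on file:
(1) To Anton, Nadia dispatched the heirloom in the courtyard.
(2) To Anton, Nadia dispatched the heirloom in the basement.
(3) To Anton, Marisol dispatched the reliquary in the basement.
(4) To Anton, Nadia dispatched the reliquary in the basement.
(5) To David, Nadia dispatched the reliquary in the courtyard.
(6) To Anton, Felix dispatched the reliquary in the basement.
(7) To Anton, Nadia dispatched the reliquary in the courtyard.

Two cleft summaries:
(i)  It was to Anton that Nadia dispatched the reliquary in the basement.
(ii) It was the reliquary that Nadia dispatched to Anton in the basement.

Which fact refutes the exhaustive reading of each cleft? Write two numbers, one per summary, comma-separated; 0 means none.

Summary (i) focuses "Anton" (the recipient); background agent = Nadia, thing = the reliquary, setting = in the basement. No fact matches that background with a different recipient, so 0.
Summary (ii) focuses "the reliquary" (the thing); background agent = Nadia, recipient = Anton, setting = in the basement. Fact (2) matches that background with thing = the heirloom — refutes (ii).

0, 2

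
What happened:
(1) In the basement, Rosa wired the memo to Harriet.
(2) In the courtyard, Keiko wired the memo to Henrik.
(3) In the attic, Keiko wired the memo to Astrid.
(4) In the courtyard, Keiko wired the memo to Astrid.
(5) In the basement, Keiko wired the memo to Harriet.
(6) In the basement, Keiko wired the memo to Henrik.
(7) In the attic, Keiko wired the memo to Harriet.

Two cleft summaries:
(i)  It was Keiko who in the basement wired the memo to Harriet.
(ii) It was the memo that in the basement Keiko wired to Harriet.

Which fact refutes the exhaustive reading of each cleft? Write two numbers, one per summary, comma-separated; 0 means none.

1, 0

(i): focus "Keiko". Looking for the memo as thing and Harriet as recipient and in the basement as setting with some other agent — fact (1) has Rosa there. Refuted.
(ii): focus "the memo". No fact shares Keiko as agent and Harriet as recipient and in the basement as setting with a different thing. 0.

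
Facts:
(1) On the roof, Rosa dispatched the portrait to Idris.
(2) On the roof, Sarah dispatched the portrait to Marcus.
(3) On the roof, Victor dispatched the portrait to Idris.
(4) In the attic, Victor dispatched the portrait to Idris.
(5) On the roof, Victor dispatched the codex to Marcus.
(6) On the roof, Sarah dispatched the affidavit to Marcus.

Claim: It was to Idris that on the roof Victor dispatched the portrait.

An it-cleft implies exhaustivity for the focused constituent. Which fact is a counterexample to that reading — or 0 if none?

0

Focus of the cleft: "Idris" (the recipient). Presupposed background: Victor as agent and the portrait as thing and on the roof as setting.
The exhaustive reading says no other recipient fits that background.
Every other fact differs from the presupposition on some backgrounded slot, so none challenges the exhaustivity.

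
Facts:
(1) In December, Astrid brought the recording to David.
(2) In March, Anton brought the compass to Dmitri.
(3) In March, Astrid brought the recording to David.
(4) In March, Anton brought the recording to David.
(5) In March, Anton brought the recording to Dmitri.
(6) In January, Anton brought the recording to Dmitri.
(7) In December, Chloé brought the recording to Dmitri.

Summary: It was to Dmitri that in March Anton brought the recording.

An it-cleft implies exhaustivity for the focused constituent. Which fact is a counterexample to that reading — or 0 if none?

4

Focus of the cleft: "Dmitri" (the recipient). Presupposed background: Anton as agent and the recording as thing and in March as setting.
The exhaustive reading says no other recipient fits that background.
But fact (4) also has Anton as agent and the recording as thing and in March as setting, with recipient = David — so the exhaustive reading fails.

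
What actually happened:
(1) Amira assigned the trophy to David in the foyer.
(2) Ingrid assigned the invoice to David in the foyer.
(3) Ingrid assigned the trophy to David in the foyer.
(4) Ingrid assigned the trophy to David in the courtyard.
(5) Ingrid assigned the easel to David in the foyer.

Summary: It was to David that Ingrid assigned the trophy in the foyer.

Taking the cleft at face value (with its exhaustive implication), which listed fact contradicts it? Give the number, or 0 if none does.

0

Focus of the cleft: "David" (the recipient). Presupposed background: agent = Ingrid, thing = the trophy, setting = in the foyer.
Exhaustivity: David is the only recipient satisfying that background.
Every other fact differs from the presupposition on some backgrounded slot, so none challenges the exhaustivity.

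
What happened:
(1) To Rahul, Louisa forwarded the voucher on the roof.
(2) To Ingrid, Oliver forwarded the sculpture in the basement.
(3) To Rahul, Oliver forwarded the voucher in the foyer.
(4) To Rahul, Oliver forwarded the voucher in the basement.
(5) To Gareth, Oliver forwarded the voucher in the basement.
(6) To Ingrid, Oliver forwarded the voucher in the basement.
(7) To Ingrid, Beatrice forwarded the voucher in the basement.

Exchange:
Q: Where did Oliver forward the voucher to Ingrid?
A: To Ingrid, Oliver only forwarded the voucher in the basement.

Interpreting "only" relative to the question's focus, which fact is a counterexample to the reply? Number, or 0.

Answering "Where did ...?" puts focus on the setting — here, "in the basement".
"Only" then excludes alternative settings while the background — same agent, thing, recipient (Oliver / the voucher / Ingrid) — is held fixed.
No fact keeps same agent, thing, recipient (Oliver / the voucher / Ingrid) while changing the setting; every other fact differs on something backgrounded. The reply stands.
(Fact (2) would refute a reading with focus on the thing — but that is not what the question asks.)

0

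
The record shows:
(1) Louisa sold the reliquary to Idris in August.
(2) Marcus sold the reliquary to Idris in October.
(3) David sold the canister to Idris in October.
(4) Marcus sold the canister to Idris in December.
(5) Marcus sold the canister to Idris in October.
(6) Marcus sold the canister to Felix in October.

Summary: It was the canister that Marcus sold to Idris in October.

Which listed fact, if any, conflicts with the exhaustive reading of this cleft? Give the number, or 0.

Focus of the cleft: "the canister" (the thing). Presupposed background: same agent, recipient, setting (Marcus / Idris / in October).
Exhaustivity: the canister is the only thing satisfying that background.
But fact (2) also has same agent, recipient, setting (Marcus / Idris / in October), with thing = the reliquary — so the exhaustive reading fails.

2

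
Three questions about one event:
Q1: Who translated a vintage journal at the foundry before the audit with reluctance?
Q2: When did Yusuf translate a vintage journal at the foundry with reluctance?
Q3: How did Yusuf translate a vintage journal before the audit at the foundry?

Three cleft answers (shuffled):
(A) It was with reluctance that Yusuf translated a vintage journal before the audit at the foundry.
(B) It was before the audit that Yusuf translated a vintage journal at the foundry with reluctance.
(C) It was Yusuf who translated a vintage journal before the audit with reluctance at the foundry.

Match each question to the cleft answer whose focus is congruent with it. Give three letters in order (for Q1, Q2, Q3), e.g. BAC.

Q1 asks about the subject (agent); cleft (C) focuses "Yusuf", which is the subject (agent) — so Q1 → C.
Q2 asks about the time; cleft (B) focuses "before the audit", which is the time — so Q2 → B.
Q3 asks about the manner; cleft (A) focuses "with reluctance", which is the manner — so Q3 → A.
Mapping: Q1→C, Q2→B, Q3→A.

CBA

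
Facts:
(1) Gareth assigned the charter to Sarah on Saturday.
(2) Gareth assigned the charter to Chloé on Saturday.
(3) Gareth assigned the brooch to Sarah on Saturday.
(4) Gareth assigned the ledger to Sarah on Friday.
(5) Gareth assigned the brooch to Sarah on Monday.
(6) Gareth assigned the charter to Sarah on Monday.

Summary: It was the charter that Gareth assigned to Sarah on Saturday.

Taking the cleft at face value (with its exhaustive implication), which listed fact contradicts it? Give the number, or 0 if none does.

Focus of the cleft: "the charter" (the thing). Presupposed background: same agent, recipient, setting (Gareth / Sarah / on Saturday).
Exhaustivity: the charter is the only thing satisfying that background.
But fact (3) also has same agent, recipient, setting (Gareth / Sarah / on Saturday), with thing = the brooch — so the exhaustive reading fails.

3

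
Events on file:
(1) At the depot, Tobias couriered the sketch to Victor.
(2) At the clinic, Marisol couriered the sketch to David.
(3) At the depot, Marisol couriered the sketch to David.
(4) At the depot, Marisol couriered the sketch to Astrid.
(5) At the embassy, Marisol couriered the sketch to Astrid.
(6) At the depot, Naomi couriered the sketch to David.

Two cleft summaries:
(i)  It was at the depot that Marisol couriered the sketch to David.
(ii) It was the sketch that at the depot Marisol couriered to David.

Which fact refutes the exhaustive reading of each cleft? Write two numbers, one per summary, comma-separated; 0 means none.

Summary (i) focuses "at the depot" (the setting); background same agent, thing, recipient (Marisol / the sketch / David). Fact (2) matches that background with setting = at the clinic — refutes (i).
Summary (ii) focuses "the sketch" (the thing); background same agent, recipient, setting (Marisol / David / at the depot). No fact matches that background with a different thing, so 0.

2, 0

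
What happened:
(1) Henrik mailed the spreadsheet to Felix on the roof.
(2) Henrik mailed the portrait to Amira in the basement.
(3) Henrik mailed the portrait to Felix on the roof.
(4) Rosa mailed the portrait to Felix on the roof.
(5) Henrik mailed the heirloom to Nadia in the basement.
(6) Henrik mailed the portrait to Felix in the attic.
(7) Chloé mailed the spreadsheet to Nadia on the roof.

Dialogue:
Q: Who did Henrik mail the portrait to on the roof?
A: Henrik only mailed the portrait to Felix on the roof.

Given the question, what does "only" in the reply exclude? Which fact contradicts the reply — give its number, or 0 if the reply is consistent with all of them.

0

The question "Who did ... to ...?" targets the recipient, so in the reply the focus falls on "Felix".
"Only" then excludes alternative recipients while the background — agent = Henrik, thing = the portrait, setting = on the roof — is held fixed.
No fact keeps agent = Henrik, thing = the portrait, setting = on the roof while changing the recipient; every other fact differs on something backgrounded. The reply stands.
(Fact (6) would refute a reading with focus on the setting — but that is not what the question asks.)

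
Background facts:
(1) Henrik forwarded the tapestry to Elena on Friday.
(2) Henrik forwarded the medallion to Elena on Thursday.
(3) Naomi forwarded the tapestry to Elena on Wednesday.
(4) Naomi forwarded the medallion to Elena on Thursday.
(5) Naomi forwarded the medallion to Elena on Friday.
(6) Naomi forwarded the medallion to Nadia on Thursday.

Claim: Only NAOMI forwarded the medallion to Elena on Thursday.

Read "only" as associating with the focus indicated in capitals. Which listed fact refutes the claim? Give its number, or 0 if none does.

2

The capitals mark "Naomi" as focus. So "only" rules out other agents, with the rest (same thing, recipient, setting (the medallion / Elena / on Thursday)) as background.
Fact (2) matches on same thing, recipient, setting (the medallion / Elena / on Thursday), but has agent = Henrik instead. That refutes the claim.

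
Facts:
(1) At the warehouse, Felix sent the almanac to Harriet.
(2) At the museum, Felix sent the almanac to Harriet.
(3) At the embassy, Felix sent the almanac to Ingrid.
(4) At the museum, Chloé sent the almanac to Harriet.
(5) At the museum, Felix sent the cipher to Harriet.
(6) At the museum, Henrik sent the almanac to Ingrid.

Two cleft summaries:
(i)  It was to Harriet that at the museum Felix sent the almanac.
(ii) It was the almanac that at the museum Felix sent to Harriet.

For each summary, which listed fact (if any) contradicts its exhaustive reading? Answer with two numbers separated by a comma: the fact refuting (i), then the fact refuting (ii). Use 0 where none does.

0, 5

Summary (i) focuses "Harriet" (the recipient); background agent = Felix, thing = the almanac, setting = at the museum. No fact matches that background with a different recipient, so 0.
Summary (ii) focuses "the almanac" (the thing); background agent = Felix, recipient = Harriet, setting = at the museum. Fact (5) matches that background with thing = the cipher — refutes (ii).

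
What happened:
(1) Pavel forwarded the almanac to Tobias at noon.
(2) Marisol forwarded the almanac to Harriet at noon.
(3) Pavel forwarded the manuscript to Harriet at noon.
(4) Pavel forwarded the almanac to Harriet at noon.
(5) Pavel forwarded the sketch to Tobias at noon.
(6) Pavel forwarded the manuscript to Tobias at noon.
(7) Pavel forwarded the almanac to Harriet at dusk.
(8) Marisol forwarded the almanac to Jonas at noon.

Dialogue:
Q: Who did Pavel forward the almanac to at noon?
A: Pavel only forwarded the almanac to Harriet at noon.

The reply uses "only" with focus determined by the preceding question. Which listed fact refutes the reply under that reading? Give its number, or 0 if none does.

Answering "Who did ... to ...?" puts focus on the recipient — here, "Harriet".
"Only" then excludes alternative recipients while the background — same agent, thing, setting (Pavel / the almanac / at noon) — is held fixed.
Fact (1) shares the background with a different recipient (Tobias) — counterexample.
(Fact (7) would refute a reading with focus on the setting — but that is not what the question asks.)

1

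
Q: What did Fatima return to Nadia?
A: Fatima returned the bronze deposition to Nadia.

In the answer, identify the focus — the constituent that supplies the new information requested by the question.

The wh-word "what" asks about the direct object.
In the answer, "Fatima" and "to Nadia" are given — repeated from the question.
The constituent filling the direct object gap is "the bronze deposition"; that is the focus and would carry nuclear stress.

the bronze deposition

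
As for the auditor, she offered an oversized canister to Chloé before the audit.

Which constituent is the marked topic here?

the auditor

The construction explicitly marks "the auditor" as what the sentence is about — the topic.
The remainder of the clause is the comment (what is said about the topic).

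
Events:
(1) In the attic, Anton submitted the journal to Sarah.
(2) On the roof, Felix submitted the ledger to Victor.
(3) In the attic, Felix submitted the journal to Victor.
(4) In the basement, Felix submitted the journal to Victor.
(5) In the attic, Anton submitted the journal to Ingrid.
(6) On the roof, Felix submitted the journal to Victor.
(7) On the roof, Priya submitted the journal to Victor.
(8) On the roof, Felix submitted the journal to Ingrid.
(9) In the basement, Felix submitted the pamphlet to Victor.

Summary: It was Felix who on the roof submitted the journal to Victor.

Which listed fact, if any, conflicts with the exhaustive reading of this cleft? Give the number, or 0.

7

Focus of the cleft: "Felix" (the agent). Presupposed background: the journal as thing and Victor as recipient and on the roof as setting.
The exhaustive reading says no other agent fits that background.
Fact (7) shares the background but with agent = Priya; exhaustivity is violated.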